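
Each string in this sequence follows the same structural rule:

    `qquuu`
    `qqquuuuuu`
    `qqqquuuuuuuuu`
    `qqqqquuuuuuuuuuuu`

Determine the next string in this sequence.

The n-th term is n+1 q's then 3n u's (n = 1, 2, …).
Setting n = 5 gives 6, 15 characters in each block.

qqqqqquuuuuuuuuuuuuuu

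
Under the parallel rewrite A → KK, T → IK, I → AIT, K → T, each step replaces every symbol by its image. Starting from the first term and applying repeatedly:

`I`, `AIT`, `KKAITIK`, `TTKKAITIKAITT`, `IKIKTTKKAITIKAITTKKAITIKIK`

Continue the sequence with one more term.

AITTAITTIKIKTTKKAITIKAITTKKAITIKIKTTKKAITIKAITTAITT

φ(IKIKTTKKAITIKAITTKKAITIKIK) expands symbol-by-symbol to AIT T AIT T IK IK T T KK AIT IK AIT T KK AIT IK IK T T KK AIT IK AIT T AIT T; joining the 26 pieces gives the next term.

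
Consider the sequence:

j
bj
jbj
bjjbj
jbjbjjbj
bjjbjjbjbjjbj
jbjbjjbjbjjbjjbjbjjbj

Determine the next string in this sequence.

bjjbjjbjbjjbjjbjbjjbjbjjbjjbjbjjbj

Each term (from the third on) is the two preceding terms concatenated in order: term 3 = j·bj = jbj.
The next term joins bjjbjjbjbjjbj and jbjbjjbjbjjbjjbjbjjbj.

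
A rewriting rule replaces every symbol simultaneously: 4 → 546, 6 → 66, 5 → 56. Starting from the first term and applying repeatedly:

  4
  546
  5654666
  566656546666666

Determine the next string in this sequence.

5666666656665654666666666666666

Applying the rule to each of the 15 symbols of 566656546666666 gives the pieces 56 66 66 66 56 66 56 546 66 66 66 66 66 66 66, which concatenate to the answer.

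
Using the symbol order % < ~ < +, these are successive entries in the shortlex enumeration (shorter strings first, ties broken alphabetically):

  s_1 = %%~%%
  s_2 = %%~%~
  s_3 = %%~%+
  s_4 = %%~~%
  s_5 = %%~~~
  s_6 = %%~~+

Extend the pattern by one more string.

Treat %%~~+ as a base-3 numeral over the given alphabet and add one, carrying through any trailing +'s.

%%~+%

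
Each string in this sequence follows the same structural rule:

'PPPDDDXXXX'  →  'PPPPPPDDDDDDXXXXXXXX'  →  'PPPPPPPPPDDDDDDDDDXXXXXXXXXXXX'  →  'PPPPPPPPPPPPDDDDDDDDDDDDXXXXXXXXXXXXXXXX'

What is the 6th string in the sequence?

Each string has the form P^{3n} D^{3n} X^{4n} (n = 1, 2, …).
Setting n = 6 gives 18, 18, 24 characters in each block.

PPPPPPPPPPPPPPPPPPDDDDDDDDDDDDDDDDDDXXXXXXXXXXXXXXXXXXXXXXXX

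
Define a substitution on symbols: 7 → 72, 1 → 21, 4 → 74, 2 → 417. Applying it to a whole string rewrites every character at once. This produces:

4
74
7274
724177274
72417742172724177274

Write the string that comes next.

724177421727274417217241772417742172724177274

φ(72417742172724177274) expands symbol-by-symbol to 72 417 74 21 72 72 74 417 21 72 417 72 417 74 21 72 72 417 72 74; joining the 20 pieces gives the next term.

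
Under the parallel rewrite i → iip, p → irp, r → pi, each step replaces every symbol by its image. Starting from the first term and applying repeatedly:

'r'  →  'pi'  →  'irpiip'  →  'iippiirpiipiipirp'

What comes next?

Rewriting the 17 symbols of iippiirpiipiipirp one by one yields iip iip irp irp iip iip pi irp iip iip irp iip iip irp iip pi irp; concatenated:

iipiipirpirpiipiippiirpiipiipirpiipiipirpiippiirp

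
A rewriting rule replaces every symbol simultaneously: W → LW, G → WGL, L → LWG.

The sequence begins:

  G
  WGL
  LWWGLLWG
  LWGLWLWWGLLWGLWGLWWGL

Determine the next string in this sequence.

LWGLWWGLLWGLWLWGLWLWWGLLWGLWGLWWGLLWGLWWGLLWGLWLWWGLLWG

Applying the rule to each of the 21 symbols of LWGLWLWWGLLWGLWGLWWGL gives the pieces LWG LW WGL LWG LW LWG LW LW WGL LWG LWG LW WGL LWG LW WGL LWG LW LW WGL LWG, which concatenate to the answer.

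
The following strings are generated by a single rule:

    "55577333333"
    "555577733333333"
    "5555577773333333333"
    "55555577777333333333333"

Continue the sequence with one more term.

Term n consists of n 5's, followed by n-1 7's, followed by 2n 3's, where the shown terms are n = 3, 4, 5, 6.
Setting n = 7 gives 7, 6, 14 characters in each block.

555555577777733333333333333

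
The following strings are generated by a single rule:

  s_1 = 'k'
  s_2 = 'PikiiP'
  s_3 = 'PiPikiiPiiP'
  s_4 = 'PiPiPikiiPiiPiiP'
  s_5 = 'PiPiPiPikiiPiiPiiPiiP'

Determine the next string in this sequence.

s(k+1) = Pi·s(k)·iiP, so each term gains Pi as a prefix and iiP as a suffix.
So the next term is Pi·PiPiPiPikiiPiiPiiPiiP·iiP.

PiPiPiPiPikiiPiiPiiPiiPiiP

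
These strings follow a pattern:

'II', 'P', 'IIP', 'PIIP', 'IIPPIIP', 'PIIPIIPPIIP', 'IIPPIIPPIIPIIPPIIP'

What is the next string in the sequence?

PIIPIIPPIIPIIPPIIPPIIPIIPPIIP

Each term (from the third on) is the two preceding terms concatenated in order: term 3 = II·P = IIP.
The next term joins PIIPIIPPIIP and IIPPIIPPIIPIIPPIIP.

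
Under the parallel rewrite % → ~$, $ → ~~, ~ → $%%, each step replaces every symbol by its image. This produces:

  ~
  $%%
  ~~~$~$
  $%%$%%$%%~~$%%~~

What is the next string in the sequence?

~~~$~$~~~$~$~~~$~$$%%$%%~~~$~$$%%$%%

Replace each of the 16 characters of $%%$%%$%%~~$%%~~ in place — ~~ ~$ ~$ ~~ ~$ ~$ ~~ ~$ ~$ $%% $%% ~~ ~$ ~$ $%% $%% — and concatenate.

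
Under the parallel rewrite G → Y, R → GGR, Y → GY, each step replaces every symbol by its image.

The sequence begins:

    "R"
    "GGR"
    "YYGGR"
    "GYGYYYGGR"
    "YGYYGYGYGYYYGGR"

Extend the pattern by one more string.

GYYGYGYYGYYGYYGYGYGYYYGGR

Replace each of the 15 characters of YGYYGYGYGYYYGGR in place — GY Y GY GY Y GY Y GY Y GY GY GY Y Y GGR — and concatenate.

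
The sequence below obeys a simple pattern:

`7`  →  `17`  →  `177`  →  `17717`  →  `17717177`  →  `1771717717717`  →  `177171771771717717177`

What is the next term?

1771717717717177171771771717717717

From term 3 onward, concatenate the last term with the second-to-last: 17·7 = 177, 177·17 = 17717, …
Continuing: 177171771771717717177 · 1771717717717 gives term 8.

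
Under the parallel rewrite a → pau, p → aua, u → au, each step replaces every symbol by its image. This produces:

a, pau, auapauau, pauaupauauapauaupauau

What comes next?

auapauaupauauauapauaupauaupauauapauaupauauauapauaupauau

Replace each of the 21 characters of pauaupauauapauaupauau in place — aua pau au pau au aua pau au pau au pau aua pau au pau au aua pau au pau au — and concatenate.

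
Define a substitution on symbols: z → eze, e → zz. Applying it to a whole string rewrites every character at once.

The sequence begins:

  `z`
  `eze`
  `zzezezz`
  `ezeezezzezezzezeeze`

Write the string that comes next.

Rewriting the 19 symbols of ezeezezzezezzezeeze one by one yields zz eze zz zz eze zz eze eze zz eze zz eze eze zz eze zz zz eze zz; concatenated:

zzezezzzzezezzezeezezzezezzezeezezzezezzzzezezz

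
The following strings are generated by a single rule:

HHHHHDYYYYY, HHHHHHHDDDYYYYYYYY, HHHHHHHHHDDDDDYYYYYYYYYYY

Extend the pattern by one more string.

Term n consists of 2n+3 H's, followed by 2n-1 D's, followed by 3n+2 Y's (n = 1, 2, …).
At n = 4 the blocks have lengths 11, 7, 14.

HHHHHHHHHHHDDDDDDDYYYYYYYYYYYYYY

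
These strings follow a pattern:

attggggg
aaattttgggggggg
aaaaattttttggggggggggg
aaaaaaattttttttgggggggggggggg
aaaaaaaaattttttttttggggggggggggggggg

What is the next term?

aaaaaaaaaaattttttttttttgggggggggggggggggggg

Reading off run lengths: a runs 1, 3, 5, 7, 9; t runs 2, 4, 6, 8, 10; g runs 5, 8, 11, 14, 17 — each is linear in n (n = 1, 2, …).
Setting n = 6 gives 11, 12, 20 characters in each block.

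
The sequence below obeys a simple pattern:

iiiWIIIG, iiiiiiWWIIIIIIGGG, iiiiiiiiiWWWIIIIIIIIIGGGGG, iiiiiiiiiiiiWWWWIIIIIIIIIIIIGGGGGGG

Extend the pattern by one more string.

Term n consists of 3n i's, followed by n W's, followed by 3n I's, followed by 2n-1 G's (n = 1, 2, …).
At n = 5 the blocks have lengths 15, 5, 15, 9.

iiiiiiiiiiiiiiiWWWWWIIIIIIIIIIIIIIIGGGGGGGGG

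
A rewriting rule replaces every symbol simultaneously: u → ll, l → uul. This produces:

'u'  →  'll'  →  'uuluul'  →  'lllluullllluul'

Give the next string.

uuluuluuluullllluuluuluuluuluullllluul

φ(lllluullllluul) expands symbol-by-symbol to uul uul uul uul ll ll uul uul uul uul uul ll ll uul; joining the 14 pieces gives the next term.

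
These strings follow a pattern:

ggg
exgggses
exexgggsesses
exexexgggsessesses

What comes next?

exexexexgggsessessesses

Every step adds ex to the front and ses to the end of the previous string.
So the next term is ex·exexexgggsessesses·ses.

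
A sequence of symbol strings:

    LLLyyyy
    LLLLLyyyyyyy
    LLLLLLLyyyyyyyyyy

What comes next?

LLLLLLLLLyyyyyyyyyyyyy

Each string has the form L^{2n+1} y^{3n+1} (n = 1, 2, …).
At n = 4 the blocks have lengths 9, 13.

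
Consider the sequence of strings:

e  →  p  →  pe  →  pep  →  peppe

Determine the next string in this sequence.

From term 3 onward, concatenate the last term with the second-to-last: p·e = pe, pe·p = pep, …
The next term joins peppe and pep.

peppepep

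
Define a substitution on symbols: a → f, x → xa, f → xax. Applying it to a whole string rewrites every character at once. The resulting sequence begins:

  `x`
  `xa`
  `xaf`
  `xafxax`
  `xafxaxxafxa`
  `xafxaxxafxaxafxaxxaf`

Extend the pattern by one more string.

xafxaxxafxaxafxaxxafxafxaxxafxaxafxax

Applying the rule to each of the 20 symbols of xafxaxxafxaxafxaxxaf gives the pieces xa f xax xa f xa xa f xax xa f xa f xax xa f xa xa f xax, which concatenate to the answer.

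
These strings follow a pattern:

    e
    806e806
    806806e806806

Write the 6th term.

s(k+1) = 806·s(k)·806, so each term gains 806 as a prefix and 806 as a suffix.
From 806806e806806, 3 further steps: 806806e806806 → 806806806e806806806 → 806806806806e806806806806 → (answer).

806806806806806e806806806806806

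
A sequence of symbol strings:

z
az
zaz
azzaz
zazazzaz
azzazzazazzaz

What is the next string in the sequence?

Each term (from the third on) is the two preceding terms concatenated in order: term 3 = z·az = zaz.
So term 7 is zazazzaz·azzazzazazzaz.

zazazzazazzazzazazzaz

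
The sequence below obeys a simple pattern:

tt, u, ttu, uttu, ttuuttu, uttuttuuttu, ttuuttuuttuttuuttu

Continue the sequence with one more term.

uttuttuuttuttuuttuuttuttuuttu

From term 3 onward, concatenate the second-to-last term with the last: tt·u = ttu, u·ttu = uttu, …
So term 8 is uttuttuuttu·ttuuttuuttuttuuttu.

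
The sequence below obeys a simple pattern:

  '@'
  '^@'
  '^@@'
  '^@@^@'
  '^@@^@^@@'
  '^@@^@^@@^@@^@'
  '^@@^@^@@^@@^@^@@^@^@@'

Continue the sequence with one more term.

Each term (from the third on) is the previous term followed by the one before it: term 3 = ^@·@ = ^@@.
Continuing: ^@@^@^@@^@@^@^@@^@^@@ · ^@@^@^@@^@@^@ gives term 8.

^@@^@^@@^@@^@^@@^@^@@^@@^@^@@^@@^@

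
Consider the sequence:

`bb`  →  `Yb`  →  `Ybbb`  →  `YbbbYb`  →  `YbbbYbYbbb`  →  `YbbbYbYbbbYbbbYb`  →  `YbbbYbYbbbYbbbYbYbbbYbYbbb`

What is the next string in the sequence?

This is a Fibonacci-style word recurrence s(k) = s(k−1)·s(k−2): e.g. Yb·bb = Ybbb.
So term 8 is YbbbYbYbbbYbbbYbYbbbYbYbbb·YbbbYbYbbbYbbbYb.

YbbbYbYbbbYbbbYbYbbbYbYbbbYbbbYbYbbbYbbbYb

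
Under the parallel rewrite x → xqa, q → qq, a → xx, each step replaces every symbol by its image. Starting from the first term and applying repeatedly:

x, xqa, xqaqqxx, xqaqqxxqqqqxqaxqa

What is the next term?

φ(xqaqqxxqqqqxqaxqa) expands symbol-by-symbol to xqa qq xx qq qq xqa xqa qq qq qq qq xqa qq xx xqa qq xx; joining the 17 pieces gives the next term.

xqaqqxxqqqqxqaxqaqqqqqqqqxqaqqxxxqaqqxx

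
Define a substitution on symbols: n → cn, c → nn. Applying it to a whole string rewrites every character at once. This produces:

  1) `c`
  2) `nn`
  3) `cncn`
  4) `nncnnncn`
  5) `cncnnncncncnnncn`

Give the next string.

Rewriting the 16 symbols of cncnnncncncnnncn one by one yields nn cn nn cn cn cn nn cn nn cn nn cn cn cn nn cn; concatenated:

nncnnncncncnnncnnncnnncncncnnncn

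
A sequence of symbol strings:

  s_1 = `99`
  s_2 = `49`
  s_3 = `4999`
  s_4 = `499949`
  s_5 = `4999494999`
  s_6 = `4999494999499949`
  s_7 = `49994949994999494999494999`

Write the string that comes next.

499949499949994949994949994999494999499949

From term 3 onward, concatenate the last term with the second-to-last: 49·99 = 4999, 4999·49 = 499949, …
The next term joins 49994949994999494999494999 and 4999494999499949.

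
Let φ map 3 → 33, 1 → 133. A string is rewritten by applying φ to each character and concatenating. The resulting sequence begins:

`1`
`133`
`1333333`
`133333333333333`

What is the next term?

φ(133333333333333) expands symbol-by-symbol to 133 33 33 33 33 33 33 33 33 33 33 33 33 33 33; joining the 15 pieces gives the next term.

1333333333333333333333333333333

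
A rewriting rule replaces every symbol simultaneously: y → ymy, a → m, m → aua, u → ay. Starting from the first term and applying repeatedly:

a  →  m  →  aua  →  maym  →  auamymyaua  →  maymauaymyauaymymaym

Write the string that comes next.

Applying the rule to each of the 20 symbols of maymauaymyauaymymaym gives the pieces aua m ymy aua m ay m ymy aua ymy m ay m ymy aua ymy aua m ymy aua, which concatenate to the answer.

auamymyauamaymymyauaymymaymymyauaymyauamymyaua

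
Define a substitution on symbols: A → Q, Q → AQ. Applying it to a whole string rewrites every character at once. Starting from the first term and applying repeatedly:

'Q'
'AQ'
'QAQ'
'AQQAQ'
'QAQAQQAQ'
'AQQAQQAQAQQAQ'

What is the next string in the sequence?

Replace each of the 13 characters of AQQAQQAQAQQAQ in place — Q AQ AQ Q AQ AQ Q AQ Q AQ AQ Q AQ — and concatenate.

QAQAQQAQAQQAQQAQAQQAQ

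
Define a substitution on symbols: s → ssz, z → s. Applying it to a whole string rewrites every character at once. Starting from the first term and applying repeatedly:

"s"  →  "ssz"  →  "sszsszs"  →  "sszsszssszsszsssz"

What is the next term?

Replace each of the 17 characters of sszsszssszsszsssz in place — ssz ssz s ssz ssz s ssz ssz ssz s ssz ssz s ssz ssz ssz s — and concatenate.

sszsszssszsszssszsszsszssszsszssszsszsszs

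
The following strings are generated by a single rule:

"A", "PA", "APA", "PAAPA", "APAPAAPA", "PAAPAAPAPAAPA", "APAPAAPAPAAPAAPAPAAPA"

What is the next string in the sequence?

PAAPAAPAPAAPAAPAPAAPAPAAPAAPAPAAPA

From term 3 onward, concatenate the second-to-last term with the last: A·PA = APA, PA·APA = PAAPA, …
So term 8 is PAAPAAPAPAAPA·APAPAAPAPAAPAAPAPAAPA.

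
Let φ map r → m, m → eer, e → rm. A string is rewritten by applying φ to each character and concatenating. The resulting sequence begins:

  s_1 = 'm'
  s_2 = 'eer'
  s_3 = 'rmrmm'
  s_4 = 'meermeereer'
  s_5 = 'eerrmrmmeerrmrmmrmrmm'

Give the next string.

rmrmmmeermeereerrmrmmmeermeereermeermeereer

φ(eerrmrmmeerrmrmmrmrmm) expands symbol-by-symbol to rm rm m m eer m eer eer rm rm m m eer m eer eer m eer m eer eer; joining the 21 pieces gives the next term.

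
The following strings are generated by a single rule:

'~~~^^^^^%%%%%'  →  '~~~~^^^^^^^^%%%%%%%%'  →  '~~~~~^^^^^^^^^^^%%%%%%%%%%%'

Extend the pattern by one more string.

~~~~~~^^^^^^^^^^^^^^%%%%%%%%%%%%%%

Reading off run lengths: ~ runs 3, 4, 5; ^ runs 5, 8, 11; % runs 5, 8, 11 — each is linear in n (n = 1, 2, …).
At n = 4 the blocks have lengths 6, 14, 14.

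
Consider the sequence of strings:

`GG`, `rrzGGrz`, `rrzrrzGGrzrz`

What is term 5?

rrzrrzrrzrrzGGrzrzrzrz

Every step adds rrz to the front and rz to the end of the previous string.
From rrzrrzGGrzrz, 2 further steps: rrzrrzGGrzrz → rrzrrzrrzGGrzrzrz → (answer).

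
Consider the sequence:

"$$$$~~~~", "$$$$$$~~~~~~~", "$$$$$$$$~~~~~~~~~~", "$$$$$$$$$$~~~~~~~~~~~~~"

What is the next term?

Reading off run lengths: $ runs 4, 6, 8, 10; ~ runs 4, 7, 10, 13 — each is linear in n (n = 1, 2, …).
Setting n = 5 gives 12, 16 characters in each block.

$$$$$$$$$$$$~~~~~~~~~~~~~~~~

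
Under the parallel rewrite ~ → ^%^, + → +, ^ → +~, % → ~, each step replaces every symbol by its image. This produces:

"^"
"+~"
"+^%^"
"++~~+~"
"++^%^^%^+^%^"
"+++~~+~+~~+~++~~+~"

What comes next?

Rewriting the 18 symbols of +++~~+~+~~+~++~~+~ one by one yields + + + ^%^ ^%^ + ^%^ + ^%^ ^%^ + ^%^ + + ^%^ ^%^ + ^%^; concatenated:

+++^%^^%^+^%^+^%^^%^+^%^++^%^^%^+^%^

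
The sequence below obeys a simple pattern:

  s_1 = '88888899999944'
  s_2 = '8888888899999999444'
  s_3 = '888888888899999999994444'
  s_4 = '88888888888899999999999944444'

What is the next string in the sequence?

8888888888888899999999999999444444

Term n consists of 2n 8's, followed by 2n 9's, followed by n-1 4's, where the shown terms are n = 3, 4, 5, 6.
For the next term, n = 7, so the run lengths are 14, 14, 6.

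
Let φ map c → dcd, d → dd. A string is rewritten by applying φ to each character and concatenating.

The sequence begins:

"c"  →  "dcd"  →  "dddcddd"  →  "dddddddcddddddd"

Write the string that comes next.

φ(dddddddcddddddd) expands symbol-by-symbol to dd dd dd dd dd dd dd dcd dd dd dd dd dd dd dd; joining the 15 pieces gives the next term.

dddddddddddddddcddddddddddddddd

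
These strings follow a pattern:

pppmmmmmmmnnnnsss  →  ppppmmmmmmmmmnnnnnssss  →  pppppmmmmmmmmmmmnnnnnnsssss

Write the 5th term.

pppppppmmmmmmmmmmmmmmmnnnnnnnnsssssss

Term n consists of n p's, followed by 2n+1 m's, followed by n+1 n's, followed by n s's, where the shown terms are n = 3, 4, 5.
At n = 7 the blocks have lengths 7, 15, 8, 7.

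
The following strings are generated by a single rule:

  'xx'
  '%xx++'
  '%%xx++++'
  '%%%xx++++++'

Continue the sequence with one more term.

Each term wraps the previous one in % on the left and ++ on the right.
Applying this once more to %%%xx++++++:

%%%%xx++++++++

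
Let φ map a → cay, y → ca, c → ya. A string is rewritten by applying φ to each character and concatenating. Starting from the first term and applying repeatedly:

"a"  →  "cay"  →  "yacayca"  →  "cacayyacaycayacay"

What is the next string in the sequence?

Replace each of the 17 characters of cacayyacaycayacay in place — ya cay ya cay ca ca cay ya cay ca ya cay ca cay ya cay ca — and concatenate.

yacayyacaycacacayyacaycayacaycacayyacayca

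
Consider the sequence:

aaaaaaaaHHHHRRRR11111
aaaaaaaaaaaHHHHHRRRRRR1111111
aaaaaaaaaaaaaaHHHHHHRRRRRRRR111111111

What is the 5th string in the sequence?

Term n consists of 3n+2 a's, followed by n+2 H's, followed by 2n R's, followed by 2n+1 1's, where the shown terms are n = 2, 3, 4.
For term 5, n = 6, so the run lengths are 20, 8, 12, 13.

aaaaaaaaaaaaaaaaaaaaHHHHHHHHRRRRRRRRRRRR1111111111111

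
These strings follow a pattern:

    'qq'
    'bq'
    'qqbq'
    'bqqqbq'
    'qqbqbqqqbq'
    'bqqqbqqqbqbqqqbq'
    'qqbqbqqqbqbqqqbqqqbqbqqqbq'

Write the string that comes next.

bqqqbqqqbqbqqqbqqqbqbqqqbqbqqqbqqqbqbqqqbq

This is a Fibonacci-style word recurrence s(k) = s(k−2)·s(k−1): e.g. qq·bq = qqbq.
Continuing: bqqqbqqqbqbqqqbq · qqbqbqqqbqbqqqbqqqbqbqqqbq gives term 8.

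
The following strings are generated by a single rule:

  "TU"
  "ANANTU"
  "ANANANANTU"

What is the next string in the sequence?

Every step adds ANAN at the front: s(k+1) = ANAN·s(k).
So the next term is ANAN·ANANANANTU.

ANANANANANANTU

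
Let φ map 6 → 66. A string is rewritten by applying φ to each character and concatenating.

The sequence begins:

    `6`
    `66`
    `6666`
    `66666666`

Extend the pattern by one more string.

6666666666666666

Apply φ to 66666666 symbol by symbol: 6→66, 6→66, 6→66, 6→66, 6→66, 6→66, 6→66, 6→66; joined: 66 66 66 66 66 66 66 66.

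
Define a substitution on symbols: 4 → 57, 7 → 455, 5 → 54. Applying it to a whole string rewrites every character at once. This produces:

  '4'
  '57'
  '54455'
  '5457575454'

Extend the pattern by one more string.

5457544555445554575457

Apply φ to 5457575454 symbol by symbol: 5→54, 4→57, 5→54, 7→455, 5→54, 7→455, 5→54, 4→57, 5→54, 4→57; joined: 54 57 54 455 54 455 54 57 54 57.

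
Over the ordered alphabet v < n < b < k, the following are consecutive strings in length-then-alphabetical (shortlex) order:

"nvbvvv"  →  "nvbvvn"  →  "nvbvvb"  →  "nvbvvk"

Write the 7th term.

Stepping forward 3 times from nvbvvk: nvbvvk → nvbvnv → nvbvnn, then the target.

nvbvnb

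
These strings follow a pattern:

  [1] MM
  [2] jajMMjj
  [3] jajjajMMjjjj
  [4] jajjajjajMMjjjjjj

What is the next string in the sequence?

s(k+1) = jaj·s(k)·jj, so each term gains jaj as a prefix and jj as a suffix.
One more step from jajjajjajMMjjjjjj gives the answer.

jajjajjajjajMMjjjjjjjj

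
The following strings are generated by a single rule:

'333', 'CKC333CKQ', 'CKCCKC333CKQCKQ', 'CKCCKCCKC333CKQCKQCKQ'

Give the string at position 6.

CKCCKCCKCCKCCKC333CKQCKQCKQCKQCKQ

Each term wraps the previous one in CKC on the left and CKQ on the right.
From CKCCKCCKC333CKQCKQCKQ, 2 further steps: CKCCKCCKC333CKQCKQCKQ → CKCCKCCKCCKC333CKQCKQCKQCKQ → (answer).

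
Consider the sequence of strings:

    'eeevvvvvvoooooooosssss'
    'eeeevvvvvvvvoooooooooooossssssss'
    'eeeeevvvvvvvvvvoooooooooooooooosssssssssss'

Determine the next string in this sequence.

The n-th term is n+1 e's then 2n+2 v's then 4n o's then 3n-1 s's, where the shown terms are n = 2, 3, 4.
Setting n = 5 gives 6, 12, 20, 14 characters in each block.

eeeeeevvvvvvvvvvvvoooooooooooooooooooossssssssssssss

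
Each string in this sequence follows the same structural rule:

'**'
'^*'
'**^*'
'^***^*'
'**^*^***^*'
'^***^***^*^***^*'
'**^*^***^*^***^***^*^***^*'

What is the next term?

From term 3 onward, concatenate the second-to-last term with the last: **·^* = **^*, ^*·**^* = ^***^*, …
The next term joins ^***^***^*^***^* and **^*^***^*^***^***^*^***^*.

^***^***^*^***^***^*^***^*^***^***^*^***^*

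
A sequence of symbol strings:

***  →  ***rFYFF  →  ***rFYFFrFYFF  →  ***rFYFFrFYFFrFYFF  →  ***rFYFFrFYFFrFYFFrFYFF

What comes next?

Each term is the previous one with rFYFF appended.
One more step from ***rFYFFrFYFFrFYFFrFYFF gives the answer.

***rFYFFrFYFFrFYFFrFYFFrFYFF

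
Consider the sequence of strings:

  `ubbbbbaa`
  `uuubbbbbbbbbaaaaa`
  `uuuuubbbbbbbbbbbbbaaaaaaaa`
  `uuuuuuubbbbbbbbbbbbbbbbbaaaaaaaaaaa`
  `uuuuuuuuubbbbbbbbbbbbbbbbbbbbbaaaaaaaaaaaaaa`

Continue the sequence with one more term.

Term n consists of 2n-1 u's, followed by 4n+1 b's, followed by 3n-1 a's (n = 1, 2, …).
At n = 6 the blocks have lengths 11, 25, 17.

uuuuuuuuuuubbbbbbbbbbbbbbbbbbbbbbbbbaaaaaaaaaaaaaaaaa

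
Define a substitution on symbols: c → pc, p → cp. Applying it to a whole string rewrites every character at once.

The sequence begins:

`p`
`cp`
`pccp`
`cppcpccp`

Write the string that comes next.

pccpcppccppcpccp

Rewriting each symbol of cppcpccp: c→pc, p→cp, p→cp, c→pc, p→cp, c→pc, c→pc, p→cp, which concatenates to pc cp cp pc cp pc pc cp.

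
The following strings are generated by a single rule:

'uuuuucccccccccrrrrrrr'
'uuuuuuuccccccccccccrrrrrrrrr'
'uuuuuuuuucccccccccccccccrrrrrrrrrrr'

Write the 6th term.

Each string has the form u^{2n+1} c^{3n+3} r^{2n+3}, where the shown terms are n = 2, 3, 4.
At n = 7 the blocks have lengths 15, 24, 17.

uuuuuuuuuuuuuuuccccccccccccccccccccccccrrrrrrrrrrrrrrrrr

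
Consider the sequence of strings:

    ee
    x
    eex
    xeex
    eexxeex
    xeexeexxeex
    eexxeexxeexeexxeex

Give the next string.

xeexeexxeexeexxeexxeexeexxeex

This is a Fibonacci-style word recurrence s(k) = s(k−2)·s(k−1): e.g. ee·x = eex.
So term 8 is xeexeexxeex·eexxeexxeexeexxeex.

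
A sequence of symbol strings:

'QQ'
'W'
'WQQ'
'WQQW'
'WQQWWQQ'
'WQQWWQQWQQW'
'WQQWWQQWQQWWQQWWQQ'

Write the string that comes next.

WQQWWQQWQQWWQQWWQQWQQWWQQWQQW

This is a Fibonacci-style word recurrence s(k) = s(k−1)·s(k−2): e.g. W·QQ = WQQ.
The next term joins WQQWWQQWQQWWQQWWQQ and WQQWWQQWQQW.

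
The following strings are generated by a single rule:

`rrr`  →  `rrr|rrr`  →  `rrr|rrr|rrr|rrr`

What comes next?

Each string is two copies of the previous one joined by '|'.
Doubling rrr|rrr|rrr|rrr with '|' between the halves:

rrr|rrr|rrr|rrr|rrr|rrr|rrr|rrr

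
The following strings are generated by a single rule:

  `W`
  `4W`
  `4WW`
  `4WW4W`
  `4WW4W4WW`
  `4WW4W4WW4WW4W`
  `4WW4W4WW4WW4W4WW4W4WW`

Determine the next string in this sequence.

4WW4W4WW4WW4W4WW4W4WW4WW4W4WW4WW4W

Each term (from the third on) is the previous term followed by the one before it: term 3 = 4W·W = 4WW.
The next term joins 4WW4W4WW4WW4W4WW4W4WW and 4WW4W4WW4WW4W.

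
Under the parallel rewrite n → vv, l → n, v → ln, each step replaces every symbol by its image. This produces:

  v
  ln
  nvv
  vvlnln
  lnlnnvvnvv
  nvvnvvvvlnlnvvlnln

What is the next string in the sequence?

φ(nvvnvvvvlnlnvvlnln) expands symbol-by-symbol to vv ln ln vv ln ln ln ln n vv n vv ln ln n vv n vv; joining the 18 pieces gives the next term.

vvlnlnvvlnlnlnlnnvvnvvlnlnnvvnvv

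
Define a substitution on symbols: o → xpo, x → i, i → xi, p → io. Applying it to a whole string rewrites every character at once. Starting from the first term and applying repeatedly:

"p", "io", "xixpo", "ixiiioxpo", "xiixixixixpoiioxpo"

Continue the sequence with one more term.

ixixiixiixiixiiioxpoxixixpoiioxpo

Applying the rule to each of the 18 symbols of xiixixixixpoiioxpo gives the pieces i xi xi i xi i xi i xi i io xpo xi xi xpo i io xpo, which concatenate to the answer.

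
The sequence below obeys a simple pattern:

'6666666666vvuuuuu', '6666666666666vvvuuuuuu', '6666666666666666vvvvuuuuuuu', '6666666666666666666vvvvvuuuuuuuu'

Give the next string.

Term n consists of 3n+1 6's, followed by n-1 v's, followed by n+2 u's, where the shown terms are n = 3, 4, 5, 6.
For the next term, n = 7, so the run lengths are 22, 6, 9.

6666666666666666666666vvvvvvuuuuuuuuu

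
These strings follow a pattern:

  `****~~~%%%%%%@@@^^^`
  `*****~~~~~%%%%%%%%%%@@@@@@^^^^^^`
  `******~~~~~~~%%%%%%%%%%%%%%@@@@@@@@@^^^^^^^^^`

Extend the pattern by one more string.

Term n consists of n+3 *'s, followed by 2n+1 ~'s, followed by 4n+2 %'s, followed by 3n @'s, followed by 3n ^'s (n = 1, 2, …).
At n = 4 the blocks have lengths 7, 9, 18, 12, 12.

*******~~~~~~~~~%%%%%%%%%%%%%%%%%%@@@@@@@@@@@@^^^^^^^^^^^^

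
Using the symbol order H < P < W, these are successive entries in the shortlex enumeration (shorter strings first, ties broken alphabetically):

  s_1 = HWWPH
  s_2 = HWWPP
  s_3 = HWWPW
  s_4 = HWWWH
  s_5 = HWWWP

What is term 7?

Continuing the enumeration 2 steps past HWWWP: HWWWP → HWWWW → (answer).

PHHHH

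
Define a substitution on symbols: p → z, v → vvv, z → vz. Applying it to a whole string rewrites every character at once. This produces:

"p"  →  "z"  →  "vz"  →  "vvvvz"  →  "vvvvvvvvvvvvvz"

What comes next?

vvvvvvvvvvvvvvvvvvvvvvvvvvvvvvvvvvvvvvvvz

Replace each of the 14 characters of vvvvvvvvvvvvvz in place — vvv vvv vvv vvv vvv vvv vvv vvv vvv vvv vvv vvv vvv vz — and concatenate.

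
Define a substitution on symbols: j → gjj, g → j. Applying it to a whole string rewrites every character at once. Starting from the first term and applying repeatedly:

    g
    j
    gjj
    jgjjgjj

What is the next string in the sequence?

gjjjgjjgjjjgjjgjj

Expanding jgjjgjj: j→gjj, g→j, j→gjj, j→gjj, g→j, j→gjj, j→gjj. Concatenated: gjj j gjj gjj j gjj gjj.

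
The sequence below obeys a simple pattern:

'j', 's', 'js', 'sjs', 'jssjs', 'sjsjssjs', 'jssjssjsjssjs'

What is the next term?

This is a Fibonacci-style word recurrence s(k) = s(k−2)·s(k−1): e.g. j·s = js.
The next term joins sjsjssjs and jssjssjsjssjs.

sjsjssjsjssjssjsjssjs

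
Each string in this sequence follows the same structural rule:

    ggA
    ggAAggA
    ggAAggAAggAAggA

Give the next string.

ggAAggAAggAAggAAggAAggAAggAAggA

Every step duplicates the string with 'A' between the halves.
One more doubling of ggAAggAAggAAggA gives the answer.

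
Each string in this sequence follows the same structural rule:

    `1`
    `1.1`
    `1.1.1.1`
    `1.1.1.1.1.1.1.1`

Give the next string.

1.1.1.1.1.1.1.1.1.1.1.1.1.1.1.1

s(k+1) = s(k)·.·s(k) — each term doubles the last with '.' between the halves.
So the next term is two copies of 1.1.1.1.1.1.1.1 with '.' between the halves.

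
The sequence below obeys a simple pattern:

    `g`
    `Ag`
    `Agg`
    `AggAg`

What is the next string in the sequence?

AggAgAgg

From term 3 onward, concatenate the last term with the second-to-last: Ag·g = Agg, Agg·Ag = AggAg, …
So term 5 is AggAg·Agg.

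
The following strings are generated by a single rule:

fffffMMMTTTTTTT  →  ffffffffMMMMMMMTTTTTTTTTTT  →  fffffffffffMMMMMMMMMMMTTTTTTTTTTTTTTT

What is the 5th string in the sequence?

Term n consists of 3n+2 f's, followed by 4n-1 M's, followed by 4n+3 T's (n = 1, 2, …).
For term 5, n = 5, so the run lengths are 17, 19, 23.

fffffffffffffffffMMMMMMMMMMMMMMMMMMMTTTTTTTTTTTTTTTTTTTTTTT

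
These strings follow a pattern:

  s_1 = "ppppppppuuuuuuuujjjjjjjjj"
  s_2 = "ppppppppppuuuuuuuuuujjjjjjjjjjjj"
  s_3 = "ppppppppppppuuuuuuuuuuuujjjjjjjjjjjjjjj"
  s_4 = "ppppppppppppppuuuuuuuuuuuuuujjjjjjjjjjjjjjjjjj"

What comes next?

ppppppppppppppppuuuuuuuuuuuuuuuujjjjjjjjjjjjjjjjjjjjj

Reading off run lengths: p runs 8, 10, 12, 14; u runs 8, 10, 12, 14; j runs 9, 12, 15, 18 — each is linear in n, where the shown terms are n = 3, 4, 5, 6.
Setting n = 7 gives 16, 16, 21 characters in each block.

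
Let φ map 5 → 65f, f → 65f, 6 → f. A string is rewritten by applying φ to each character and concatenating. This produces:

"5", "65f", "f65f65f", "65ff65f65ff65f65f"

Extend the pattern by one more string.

f65f65f65ff65f65ff65f65f65ff65f65ff65f65f

Replace each of the 17 characters of 65ff65f65ff65f65f in place — f 65f 65f 65f f 65f 65f f 65f 65f 65f f 65f 65f f 65f 65f — and concatenate.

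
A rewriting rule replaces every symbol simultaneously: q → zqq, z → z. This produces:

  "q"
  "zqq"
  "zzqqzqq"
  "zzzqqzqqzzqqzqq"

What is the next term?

Replace each of the 15 characters of zzzqqzqqzzqqzqq in place — z z z zqq zqq z zqq zqq z z zqq zqq z zqq zqq — and concatenate.

zzzzqqzqqzzqqzqqzzzqqzqqzzqqzqq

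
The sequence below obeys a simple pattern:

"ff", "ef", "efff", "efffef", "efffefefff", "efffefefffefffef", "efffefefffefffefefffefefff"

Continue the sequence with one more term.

Each term (from the third on) is the previous term followed by the one before it: term 3 = ef·ff = efff.
So term 8 is efffefefffefffefefffefefff·efffefefffefffef.

efffefefffefffefefffefefffefffefefffefffef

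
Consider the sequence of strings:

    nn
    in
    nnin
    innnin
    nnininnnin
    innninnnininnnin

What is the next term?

This is a Fibonacci-style word recurrence s(k) = s(k−2)·s(k−1): e.g. nn·in = nnin.
The next term joins nnininnnin and innninnnininnnin.

nnininnnininnninnnininnnin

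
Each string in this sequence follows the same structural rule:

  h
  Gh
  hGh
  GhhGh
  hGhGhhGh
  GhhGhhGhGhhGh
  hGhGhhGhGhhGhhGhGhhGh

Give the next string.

Each term (from the third on) is the two preceding terms concatenated in order: term 3 = h·Gh = hGh.
Continuing: GhhGhhGhGhhGh · hGhGhhGhGhhGhhGhGhhGh gives term 8.

GhhGhhGhGhhGhhGhGhhGhGhhGhhGhGhhGh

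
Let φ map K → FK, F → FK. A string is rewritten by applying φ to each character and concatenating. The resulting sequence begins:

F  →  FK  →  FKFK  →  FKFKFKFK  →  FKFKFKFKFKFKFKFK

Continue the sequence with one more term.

Applying the rule to each of the 16 symbols of FKFKFKFKFKFKFKFK gives the pieces FK FK FK FK FK FK FK FK FK FK FK FK FK FK FK FK, which concatenate to the answer.

FKFKFKFKFKFKFKFKFKFKFKFKFKFKFKFK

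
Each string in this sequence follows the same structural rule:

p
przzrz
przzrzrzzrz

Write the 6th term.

przzrzrzzrzrzzrzrzzrzrzzrz

The strings grow by a fixed suffix rzzrz each time.
From przzrzrzzrz, 3 further steps: przzrzrzzrz → przzrzrzzrzrzzrz → przzrzrzzrzrzzrzrzzrz → (answer).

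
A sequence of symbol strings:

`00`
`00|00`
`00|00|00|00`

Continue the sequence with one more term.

s(k+1) = s(k)·|·s(k) — each term doubles the last with '|' between the halves.
Doubling 00|00|00|00 with '|' between the halves:

00|00|00|00|00|00|00|00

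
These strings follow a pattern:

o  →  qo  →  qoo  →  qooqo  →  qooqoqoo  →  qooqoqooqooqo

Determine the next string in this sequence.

qooqoqooqooqoqooqoqoo

Each term (from the third on) is the previous term followed by the one before it: term 3 = qo·o = qoo.
Continuing: qooqoqooqooqo · qooqoqoo gives term 7.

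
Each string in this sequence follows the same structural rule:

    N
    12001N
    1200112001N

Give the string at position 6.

Each term is the previous one with 12001 prepended.
From 1200112001N, 3 further steps: 1200112001N → 120011200112001N → 12001120011200112001N → (answer).

1200112001120011200112001N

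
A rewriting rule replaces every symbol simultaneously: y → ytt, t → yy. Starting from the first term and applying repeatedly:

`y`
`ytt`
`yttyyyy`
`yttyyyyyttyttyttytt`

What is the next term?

Rewriting the 19 symbols of yttyyyyyttyttyttytt one by one yields ytt yy yy ytt ytt ytt ytt ytt yy yy ytt yy yy ytt yy yy ytt yy yy; concatenated:

yttyyyyyttyttyttyttyttyyyyyttyyyyyttyyyyyttyyyy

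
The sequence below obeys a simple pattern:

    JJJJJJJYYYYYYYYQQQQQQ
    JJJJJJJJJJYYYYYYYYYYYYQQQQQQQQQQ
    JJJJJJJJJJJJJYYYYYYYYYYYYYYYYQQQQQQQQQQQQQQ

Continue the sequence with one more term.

JJJJJJJJJJJJJJJJYYYYYYYYYYYYYYYYYYYYQQQQQQQQQQQQQQQQQQ

Term n consists of 3n+1 J's, followed by 4n Y's, followed by 4n-2 Q's, where the shown terms are n = 2, 3, 4.
At n = 5 the blocks have lengths 16, 20, 18.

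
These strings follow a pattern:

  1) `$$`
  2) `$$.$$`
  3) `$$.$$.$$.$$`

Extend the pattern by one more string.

s(k+1) = s(k)·.·s(k) — each term doubles the last with '.' between the halves.
One more doubling of $$.$$.$$.$$ gives the answer.

$$.$$.$$.$$.$$.$$.$$.$$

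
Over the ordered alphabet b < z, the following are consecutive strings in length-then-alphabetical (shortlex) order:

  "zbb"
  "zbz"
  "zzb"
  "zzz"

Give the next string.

After zzz the length-3 strings are exhausted; the first length-4 string is 4 copies of b.

bbbb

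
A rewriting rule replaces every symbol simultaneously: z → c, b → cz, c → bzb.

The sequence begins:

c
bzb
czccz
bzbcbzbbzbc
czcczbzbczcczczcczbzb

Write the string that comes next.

φ(czcczbzbczcczczcczbzb) expands symbol-by-symbol to bzb c bzb bzb c cz c cz bzb c bzb bzb c bzb c bzb bzb c cz c cz; joining the 21 pieces gives the next term.

bzbcbzbbzbcczcczbzbcbzbbzbcbzbcbzbbzbcczccz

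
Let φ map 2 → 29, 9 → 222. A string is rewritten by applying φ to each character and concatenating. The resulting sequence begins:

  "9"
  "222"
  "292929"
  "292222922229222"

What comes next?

Applying the rule to each of the 15 symbols of 292222922229222 gives the pieces 29 222 29 29 29 29 222 29 29 29 29 222 29 29 29, which concatenate to the answer.

292222929292922229292929222292929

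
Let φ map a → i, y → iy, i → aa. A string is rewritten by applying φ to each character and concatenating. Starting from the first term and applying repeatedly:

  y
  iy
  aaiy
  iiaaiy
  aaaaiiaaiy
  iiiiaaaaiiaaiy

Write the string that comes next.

Replace each of the 14 characters of iiiiaaaaiiaaiy in place — aa aa aa aa i i i i aa aa i i aa iy — and concatenate.

aaaaaaaaiiiiaaaaiiaaiy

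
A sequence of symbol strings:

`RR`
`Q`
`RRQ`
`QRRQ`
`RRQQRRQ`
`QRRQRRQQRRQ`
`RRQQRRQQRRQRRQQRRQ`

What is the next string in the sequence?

Each term (from the third on) is the two preceding terms concatenated in order: term 3 = RR·Q = RRQ.
The next term joins QRRQRRQQRRQ and RRQQRRQQRRQRRQQRRQ.

QRRQRRQQRRQRRQQRRQQRRQRRQQRRQ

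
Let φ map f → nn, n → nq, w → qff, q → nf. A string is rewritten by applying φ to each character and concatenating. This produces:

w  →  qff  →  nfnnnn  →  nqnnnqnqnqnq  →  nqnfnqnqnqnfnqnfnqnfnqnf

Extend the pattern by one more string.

nqnfnqnnnqnfnqnfnqnfnqnnnqnfnqnnnqnfnqnnnqnfnqnn

Applying the rule to each of the 24 symbols of nqnfnqnqnqnfnqnfnqnfnqnf gives the pieces nq nf nq nn nq nf nq nf nq nf nq nn nq nf nq nn nq nf nq nn nq nf nq nn, which concatenate to the answer.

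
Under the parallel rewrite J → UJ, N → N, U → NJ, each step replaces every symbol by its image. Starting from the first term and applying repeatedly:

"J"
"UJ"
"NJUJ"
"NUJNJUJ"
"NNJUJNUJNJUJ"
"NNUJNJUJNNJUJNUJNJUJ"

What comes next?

NNNJUJNUJNJUJNNUJNJUJNNJUJNUJNJUJ

Applying the rule to each of the 20 symbols of NNUJNJUJNNJUJNUJNJUJ gives the pieces N N NJ UJ N UJ NJ UJ N N UJ NJ UJ N NJ UJ N UJ NJ UJ, which concatenate to the answer.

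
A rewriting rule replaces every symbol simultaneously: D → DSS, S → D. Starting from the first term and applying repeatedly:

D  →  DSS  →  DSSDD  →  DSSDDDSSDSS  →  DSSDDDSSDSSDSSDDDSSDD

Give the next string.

Applying the rule to each of the 21 symbols of DSSDDDSSDSSDSSDDDSSDD gives the pieces DSS D D DSS DSS DSS D D DSS D D DSS D D DSS DSS DSS D D DSS DSS, which concatenate to the answer.

DSSDDDSSDSSDSSDDDSSDDDSSDDDSSDSSDSSDDDSSDSS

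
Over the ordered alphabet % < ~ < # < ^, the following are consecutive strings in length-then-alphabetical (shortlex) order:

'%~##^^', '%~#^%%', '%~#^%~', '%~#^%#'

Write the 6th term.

%~#^~%

Stepping forward 2 times from %~#^%#: %~#^%# → %~#^%^, then the target.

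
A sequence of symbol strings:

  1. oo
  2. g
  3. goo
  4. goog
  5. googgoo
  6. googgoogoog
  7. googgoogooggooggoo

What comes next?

googgoogooggooggoogooggoogoog

From term 3 onward, concatenate the last term with the second-to-last: g·oo = goo, goo·g = goog, …
Continuing: googgoogooggooggoo · googgoogoog gives term 8.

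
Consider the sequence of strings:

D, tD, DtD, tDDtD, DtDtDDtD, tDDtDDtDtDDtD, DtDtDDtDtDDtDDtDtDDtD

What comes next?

This is a Fibonacci-style word recurrence s(k) = s(k−2)·s(k−1): e.g. D·tD = DtD.
So term 8 is tDDtDDtDtDDtD·DtDtDDtDtDDtDDtDtDDtD.

tDDtDDtDtDDtDDtDtDDtDtDDtDDtDtDDtD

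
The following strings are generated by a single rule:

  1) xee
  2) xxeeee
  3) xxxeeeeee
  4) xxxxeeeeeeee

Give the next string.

Term n consists of n x's, followed by 2n e's (n = 1, 2, …).
At n = 5 the blocks have lengths 5, 10.

xxxxxeeeeeeeeee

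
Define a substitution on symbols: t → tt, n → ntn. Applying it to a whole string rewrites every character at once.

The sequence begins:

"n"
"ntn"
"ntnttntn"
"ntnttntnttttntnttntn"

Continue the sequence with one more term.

Rewriting the 20 symbols of ntnttntnttttntnttntn one by one yields ntn tt ntn tt tt ntn tt ntn tt tt tt tt ntn tt ntn tt tt ntn tt ntn; concatenated:

ntnttntnttttntnttntnttttttttntnttntnttttntnttntn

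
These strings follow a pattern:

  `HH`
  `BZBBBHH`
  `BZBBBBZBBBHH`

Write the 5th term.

BZBBBBZBBBBZBBBBZBBBHH

Every step adds BZBBB at the front: s(k+1) = BZBBB·s(k).
From BZBBBBZBBBHH, 2 further steps: BZBBBBZBBBHH → BZBBBBZBBBBZBBBHH → (answer).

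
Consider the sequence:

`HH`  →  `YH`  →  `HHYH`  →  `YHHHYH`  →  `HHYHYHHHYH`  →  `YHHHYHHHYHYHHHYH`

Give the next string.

Each term (from the third on) is the two preceding terms concatenated in order: term 3 = HH·YH = HHYH.
The next term joins HHYHYHHHYH and YHHHYHHHYHYHHHYH.

HHYHYHHHYHYHHHYHHHYHYHHHYH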